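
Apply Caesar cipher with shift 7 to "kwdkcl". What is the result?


Caesar cipher: shift "kwdkcl" by 7
  'k' (pos 10) + 7 = pos 17 = 'r'
  'w' (pos 22) + 7 = pos 3 = 'd'
  'd' (pos 3) + 7 = pos 10 = 'k'
  'k' (pos 10) + 7 = pos 17 = 'r'
  'c' (pos 2) + 7 = pos 9 = 'j'
  'l' (pos 11) + 7 = pos 18 = 's'
Result: rdkrjs

rdkrjs


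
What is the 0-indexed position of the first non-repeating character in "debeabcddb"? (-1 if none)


Input: debeabcddb
Character frequencies:
  'a': 1
  'b': 3
  'c': 1
  'd': 3
  'e': 2
Scanning left to right for freq == 1:
  Position 0 ('d'): freq=3, skip
  Position 1 ('e'): freq=2, skip
  Position 2 ('b'): freq=3, skip
  Position 3 ('e'): freq=2, skip
  Position 4 ('a'): unique! => answer = 4

4


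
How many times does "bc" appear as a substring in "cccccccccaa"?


Searching for "bc" in "cccccccccaa"
Scanning each position:
  Position 0: "cc" => no
  Position 1: "cc" => no
  Position 2: "cc" => no
  Position 3: "cc" => no
  Position 4: "cc" => no
  Position 5: "cc" => no
  Position 6: "cc" => no
  Position 7: "cc" => no
  Position 8: "ca" => no
  Position 9: "aa" => no
Total occurrences: 0

0


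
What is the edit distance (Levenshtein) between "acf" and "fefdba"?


Computing edit distance: "acf" -> "fefdba"
DP table:
           f    e    f    d    b    a
      0    1    2    3    4    5    6
  a   1    1    2    3    4    5    5
  c   2    2    2    3    4    5    6
  f   3    2    3    2    3    4    5
Edit distance = dp[3][6] = 5

5


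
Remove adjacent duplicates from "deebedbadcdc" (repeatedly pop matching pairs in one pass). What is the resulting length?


Input: deebedbadcdc
Stack-based adjacent duplicate removal:
  Read 'd': push. Stack: d
  Read 'e': push. Stack: de
  Read 'e': matches stack top 'e' => pop. Stack: d
  Read 'b': push. Stack: db
  Read 'e': push. Stack: dbe
  Read 'd': push. Stack: dbed
  Read 'b': push. Stack: dbedb
  Read 'a': push. Stack: dbedba
  Read 'd': push. Stack: dbedbad
  Read 'c': push. Stack: dbedbadc
  Read 'd': push. Stack: dbedbadcd
  Read 'c': push. Stack: dbedbadcdc
Final stack: "dbedbadcdc" (length 10)

10


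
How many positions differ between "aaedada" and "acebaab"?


Comparing "aaedada" and "acebaab" position by position:
  Position 0: 'a' vs 'a' => same
  Position 1: 'a' vs 'c' => DIFFER
  Position 2: 'e' vs 'e' => same
  Position 3: 'd' vs 'b' => DIFFER
  Position 4: 'a' vs 'a' => same
  Position 5: 'd' vs 'a' => DIFFER
  Position 6: 'a' vs 'b' => DIFFER
Positions that differ: 4

4


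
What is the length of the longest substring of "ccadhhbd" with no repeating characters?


Input: "ccadhhbd"
Sliding window (track last position of each char):
  Position 0 ('c'): window [0,0] length 1 -- new best
  Position 1 ('c'): repeat (last at 0), move window start to 1
  Position 1 ('c'): window [1,1] length 1
  Position 2 ('a'): window [1,2] length 2 -- new best
  Position 3 ('d'): window [1,3] length 3 -- new best
  Position 4 ('h'): window [1,4] length 4 -- new best
  Position 5 ('h'): repeat (last at 4), move window start to 5
  Position 5 ('h'): window [5,5] length 1
  Position 6 ('b'): window [5,6] length 2
  Position 7 ('d'): window [5,7] length 3
Longest substring with no repeats: "cadh" with length 4

4


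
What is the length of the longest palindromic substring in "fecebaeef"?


Input: "fecebaeef"
Checking substrings for palindromes:
  [1:4] "ece" (len 3) => palindrome
  [6:8] "ee" (len 2) => palindrome
Longest palindromic substring: "ece" with length 3

3


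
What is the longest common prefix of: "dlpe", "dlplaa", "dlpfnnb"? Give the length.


Words: dlpe, dlplaa, dlpfnnb
  Position 0: all 'd' => match
  Position 1: all 'l' => match
  Position 2: all 'p' => match
  Position 3: ('e', 'l', 'f') => mismatch, stop
LCP = "dlp" (length 3)

3


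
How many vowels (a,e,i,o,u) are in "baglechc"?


Input: baglechc
Checking each character:
  'b' at position 0: consonant
  'a' at position 1: vowel (running total: 1)
  'g' at position 2: consonant
  'l' at position 3: consonant
  'e' at position 4: vowel (running total: 2)
  'c' at position 5: consonant
  'h' at position 6: consonant
  'c' at position 7: consonant
Total vowels: 2

2


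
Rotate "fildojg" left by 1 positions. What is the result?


Input: "fildojg", rotate left by 1
First 1 characters: "f"
Remaining characters: "ildojg"
Concatenate remaining + first: "ildojg" + "f" = "ildojgf"

ildojgf


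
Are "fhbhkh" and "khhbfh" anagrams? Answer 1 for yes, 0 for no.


Strings: "fhbhkh", "khhbfh"
Sorted first:  bfhhhk
Sorted second: bfhhhk
Sorted forms match => anagrams

1


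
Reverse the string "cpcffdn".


Input: cpcffdn
Reading characters right to left:
  Position 6: 'n'
  Position 5: 'd'
  Position 4: 'f'
  Position 3: 'f'
  Position 2: 'c'
  Position 1: 'p'
  Position 0: 'c'
Reversed: ndffcpc

ndffcpc


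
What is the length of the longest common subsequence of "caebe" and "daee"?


LCS of "caebe" and "daee"
DP table:
           d    a    e    e
      0    0    0    0    0
  c   0    0    0    0    0
  a   0    0    1    1    1
  e   0    0    1    2    2
  b   0    0    1    2    2
  e   0    0    1    2    3
LCS length = dp[5][4] = 3

3


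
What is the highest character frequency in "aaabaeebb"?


Input: aaabaeebb
Character counts:
  'a': 4
  'b': 3
  'e': 2
Maximum frequency: 4

4


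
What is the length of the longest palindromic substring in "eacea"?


Input: "eacea"
Checking substrings for palindromes:
  No multi-char palindromic substrings found
Longest palindromic substring: "e" with length 1

1


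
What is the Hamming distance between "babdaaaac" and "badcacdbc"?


Comparing "babdaaaac" and "badcacdbc" position by position:
  Position 0: 'b' vs 'b' => same
  Position 1: 'a' vs 'a' => same
  Position 2: 'b' vs 'd' => differ
  Position 3: 'd' vs 'c' => differ
  Position 4: 'a' vs 'a' => same
  Position 5: 'a' vs 'c' => differ
  Position 6: 'a' vs 'd' => differ
  Position 7: 'a' vs 'b' => differ
  Position 8: 'c' vs 'c' => same
Total differences (Hamming distance): 5

5


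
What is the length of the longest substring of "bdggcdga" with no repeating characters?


Input: "bdggcdga"
Sliding window (track last position of each char):
  Position 0 ('b'): window [0,0] length 1 -- new best
  Position 1 ('d'): window [0,1] length 2 -- new best
  Position 2 ('g'): window [0,2] length 3 -- new best
  Position 3 ('g'): repeat (last at 2), move window start to 3
  Position 3 ('g'): window [3,3] length 1
  Position 4 ('c'): window [3,4] length 2
  Position 5 ('d'): window [3,5] length 3
  Position 6 ('g'): repeat (last at 3), move window start to 4
  Position 6 ('g'): window [4,6] length 3
  Position 7 ('a'): window [4,7] length 4 -- new best
Longest substring with no repeats: "cdga" with length 4

4


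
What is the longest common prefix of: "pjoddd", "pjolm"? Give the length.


Words: pjoddd, pjolm
  Position 0: all 'p' => match
  Position 1: all 'j' => match
  Position 2: all 'o' => match
  Position 3: ('d', 'l') => mismatch, stop
LCP = "pjo" (length 3)

3


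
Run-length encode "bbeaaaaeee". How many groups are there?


Input: bbeaaaaeee
Scanning for consecutive runs:
  Group 1: 'b' x 2 (positions 0-1)
  Group 2: 'e' x 1 (positions 2-2)
  Group 3: 'a' x 4 (positions 3-6)
  Group 4: 'e' x 3 (positions 7-9)
Total groups: 4

4


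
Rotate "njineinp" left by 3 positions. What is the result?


Input: "njineinp", rotate left by 3
First 3 characters: "nji"
Remaining characters: "neinp"
Concatenate remaining + first: "neinp" + "nji" = "neinpnji"

neinpnji


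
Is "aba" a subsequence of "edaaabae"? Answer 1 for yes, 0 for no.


Check if "aba" is a subsequence of "edaaabae"
Greedy scan:
  Position 0 ('e'): no match needed
  Position 1 ('d'): no match needed
  Position 2 ('a'): matches sub[0] = 'a'
  Position 3 ('a'): no match needed
  Position 4 ('a'): no match needed
  Position 5 ('b'): matches sub[1] = 'b'
  Position 6 ('a'): matches sub[2] = 'a'
  Position 7 ('e'): no match needed
All 3 characters matched => is a subsequence

1


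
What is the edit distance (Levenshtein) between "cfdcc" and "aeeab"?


Computing edit distance: "cfdcc" -> "aeeab"
DP table:
           a    e    e    a    b
      0    1    2    3    4    5
  c   1    1    2    3    4    5
  f   2    2    2    3    4    5
  d   3    3    3    3    4    5
  c   4    4    4    4    4    5
  c   5    5    5    5    5    5
Edit distance = dp[5][5] = 5

5


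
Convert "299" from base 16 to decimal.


Input: "299" in base 16
Positional expansion:
  Digit '2' (value 2) x 16^2 = 512
  Digit '9' (value 9) x 16^1 = 144
  Digit '9' (value 9) x 16^0 = 9
Sum = 665

665


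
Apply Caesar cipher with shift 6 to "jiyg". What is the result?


Caesar cipher: shift "jiyg" by 6
  'j' (pos 9) + 6 = pos 15 = 'p'
  'i' (pos 8) + 6 = pos 14 = 'o'
  'y' (pos 24) + 6 = pos 4 = 'e'
  'g' (pos 6) + 6 = pos 12 = 'm'
Result: poem

poem


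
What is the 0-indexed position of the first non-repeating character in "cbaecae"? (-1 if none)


Input: cbaecae
Character frequencies:
  'a': 2
  'b': 1
  'c': 2
  'e': 2
Scanning left to right for freq == 1:
  Position 0 ('c'): freq=2, skip
  Position 1 ('b'): unique! => answer = 1

1


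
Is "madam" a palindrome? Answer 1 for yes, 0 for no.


Input: madam
Reversed: madam
  Compare pos 0 ('m') with pos 4 ('m'): match
  Compare pos 1 ('a') with pos 3 ('a'): match
Result: palindrome

1


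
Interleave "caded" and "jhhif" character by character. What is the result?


Interleaving "caded" and "jhhif":
  Position 0: 'c' from first, 'j' from second => "cj"
  Position 1: 'a' from first, 'h' from second => "ah"
  Position 2: 'd' from first, 'h' from second => "dh"
  Position 3: 'e' from first, 'i' from second => "ei"
  Position 4: 'd' from first, 'f' from second => "df"
Result: cjahdheidf

cjahdheidf


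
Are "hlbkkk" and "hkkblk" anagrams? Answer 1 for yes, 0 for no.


Strings: "hlbkkk", "hkkblk"
Sorted first:  bhkkkl
Sorted second: bhkkkl
Sorted forms match => anagrams

1


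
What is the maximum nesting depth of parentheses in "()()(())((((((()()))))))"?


Input: "()()(())((((((()()))))))"
Tracking depth:
  Position 0 '(': depth becomes 1
  Position 1 ')': depth becomes 0
  Position 2 '(': depth becomes 1
  Position 3 ')': depth becomes 0
  Position 4 '(': depth becomes 1
  Position 5 '(': depth becomes 2
  Position 6 ')': depth becomes 1
  Position 7 ')': depth becomes 0
  Position 8 '(': depth becomes 1
  Position 9 '(': depth becomes 2
  Position 10 '(': depth becomes 3
  Position 11 '(': depth becomes 4
  Position 12 '(': depth becomes 5
  Position 13 '(': depth becomes 6
  Position 14 '(': depth becomes 7
  Position 15 ')': depth becomes 6
  Position 16 '(': depth becomes 7
  Position 17 ')': depth becomes 6
  Position 18 ')': depth becomes 5
  Position 19 ')': depth becomes 4
  Position 20 ')': depth becomes 3
  Position 21 ')': depth becomes 2
  Position 22 ')': depth becomes 1
  Position 23 ')': depth becomes 0
Maximum depth reached: 7

7


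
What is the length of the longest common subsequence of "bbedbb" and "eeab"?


LCS of "bbedbb" and "eeab"
DP table:
           e    e    a    b
      0    0    0    0    0
  b   0    0    0    0    1
  b   0    0    0    0    1
  e   0    1    1    1    1
  d   0    1    1    1    1
  b   0    1    1    1    2
  b   0    1    1    1    2
LCS length = dp[6][4] = 2

2


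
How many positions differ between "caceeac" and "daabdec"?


Comparing "caceeac" and "daabdec" position by position:
  Position 0: 'c' vs 'd' => DIFFER
  Position 1: 'a' vs 'a' => same
  Position 2: 'c' vs 'a' => DIFFER
  Position 3: 'e' vs 'b' => DIFFER
  Position 4: 'e' vs 'd' => DIFFER
  Position 5: 'a' vs 'e' => DIFFER
  Position 6: 'c' vs 'c' => same
Positions that differ: 5

5


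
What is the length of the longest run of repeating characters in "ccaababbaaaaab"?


Input: "ccaababbaaaaab"
Scanning for longest run:
  Position 1 ('c'): continues run of 'c', length=2
  Position 2 ('a'): new char, reset run to 1
  Position 3 ('a'): continues run of 'a', length=2
  Position 4 ('b'): new char, reset run to 1
  Position 5 ('a'): new char, reset run to 1
  Position 6 ('b'): new char, reset run to 1
  Position 7 ('b'): continues run of 'b', length=2
  Position 8 ('a'): new char, reset run to 1
  Position 9 ('a'): continues run of 'a', length=2
  Position 10 ('a'): continues run of 'a', length=3
  Position 11 ('a'): continues run of 'a', length=4
  Position 12 ('a'): continues run of 'a', length=5
  Position 13 ('b'): new char, reset run to 1
Longest run: 'a' with length 5

5


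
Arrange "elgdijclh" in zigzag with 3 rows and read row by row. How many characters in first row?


Zigzag "elgdijclh" into 3 rows:
Placing characters:
  'e' => row 0
  'l' => row 1
  'g' => row 2
  'd' => row 1
  'i' => row 0
  'j' => row 1
  'c' => row 2
  'l' => row 1
  'h' => row 0
Rows:
  Row 0: "eih"
  Row 1: "ldjl"
  Row 2: "gc"
First row length: 3

3


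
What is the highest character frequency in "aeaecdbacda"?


Input: aeaecdbacda
Character counts:
  'a': 4
  'b': 1
  'c': 2
  'd': 2
  'e': 2
Maximum frequency: 4

4


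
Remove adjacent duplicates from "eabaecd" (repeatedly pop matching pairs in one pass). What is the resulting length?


Input: eabaecd
Stack-based adjacent duplicate removal:
  Read 'e': push. Stack: e
  Read 'a': push. Stack: ea
  Read 'b': push. Stack: eab
  Read 'a': push. Stack: eaba
  Read 'e': push. Stack: eabae
  Read 'c': push. Stack: eabaec
  Read 'd': push. Stack: eabaecd
Final stack: "eabaecd" (length 7)

7


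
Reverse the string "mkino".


Input: mkino
Reading characters right to left:
  Position 4: 'o'
  Position 3: 'n'
  Position 2: 'i'
  Position 1: 'k'
  Position 0: 'm'
Reversed: onikm

onikm


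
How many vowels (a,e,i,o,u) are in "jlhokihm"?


Input: jlhokihm
Checking each character:
  'j' at position 0: consonant
  'l' at position 1: consonant
  'h' at position 2: consonant
  'o' at position 3: vowel (running total: 1)
  'k' at position 4: consonant
  'i' at position 5: vowel (running total: 2)
  'h' at position 6: consonant
  'm' at position 7: consonant
Total vowels: 2

2


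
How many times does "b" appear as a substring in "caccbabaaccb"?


Searching for "b" in "caccbabaaccb"
Scanning each position:
  Position 0: "c" => no
  Position 1: "a" => no
  Position 2: "c" => no
  Position 3: "c" => no
  Position 4: "b" => MATCH
  Position 5: "a" => no
  Position 6: "b" => MATCH
  Position 7: "a" => no
  Position 8: "a" => no
  Position 9: "c" => no
  Position 10: "c" => no
  Position 11: "b" => MATCH
Total occurrences: 3

3


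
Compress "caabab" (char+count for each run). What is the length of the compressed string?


Input: caabab
Runs:
  'c' x 1 => "c1"
  'a' x 2 => "a2"
  'b' x 1 => "b1"
  'a' x 1 => "a1"
  'b' x 1 => "b1"
Compressed: "c1a2b1a1b1"
Compressed length: 10

10


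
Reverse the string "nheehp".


Input: nheehp
Reading characters right to left:
  Position 5: 'p'
  Position 4: 'h'
  Position 3: 'e'
  Position 2: 'e'
  Position 1: 'h'
  Position 0: 'n'
Reversed: pheehn

pheehn


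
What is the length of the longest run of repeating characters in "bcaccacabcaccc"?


Input: "bcaccacabcaccc"
Scanning for longest run:
  Position 1 ('c'): new char, reset run to 1
  Position 2 ('a'): new char, reset run to 1
  Position 3 ('c'): new char, reset run to 1
  Position 4 ('c'): continues run of 'c', length=2
  Position 5 ('a'): new char, reset run to 1
  Position 6 ('c'): new char, reset run to 1
  Position 7 ('a'): new char, reset run to 1
  Position 8 ('b'): new char, reset run to 1
  Position 9 ('c'): new char, reset run to 1
  Position 10 ('a'): new char, reset run to 1
  Position 11 ('c'): new char, reset run to 1
  Position 12 ('c'): continues run of 'c', length=2
  Position 13 ('c'): continues run of 'c', length=3
Longest run: 'c' with length 3

3


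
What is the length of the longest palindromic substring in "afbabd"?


Input: "afbabd"
Checking substrings for palindromes:
  [2:5] "bab" (len 3) => palindrome
Longest palindromic substring: "bab" with length 3

3


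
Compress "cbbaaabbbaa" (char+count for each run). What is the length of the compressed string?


Input: cbbaaabbbaa
Runs:
  'c' x 1 => "c1"
  'b' x 2 => "b2"
  'a' x 3 => "a3"
  'b' x 3 => "b3"
  'a' x 2 => "a2"
Compressed: "c1b2a3b3a2"
Compressed length: 10

10


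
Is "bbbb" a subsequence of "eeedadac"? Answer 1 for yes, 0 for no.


Check if "bbbb" is a subsequence of "eeedadac"
Greedy scan:
  Position 0 ('e'): no match needed
  Position 1 ('e'): no match needed
  Position 2 ('e'): no match needed
  Position 3 ('d'): no match needed
  Position 4 ('a'): no match needed
  Position 5 ('d'): no match needed
  Position 6 ('a'): no match needed
  Position 7 ('c'): no match needed
Only matched 0/4 characters => not a subsequence

0


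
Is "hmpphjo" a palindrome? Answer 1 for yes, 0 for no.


Input: hmpphjo
Reversed: ojhppmh
  Compare pos 0 ('h') with pos 6 ('o'): MISMATCH
  Compare pos 1 ('m') with pos 5 ('j'): MISMATCH
  Compare pos 2 ('p') with pos 4 ('h'): MISMATCH
Result: not a palindrome

0


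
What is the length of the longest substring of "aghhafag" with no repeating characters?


Input: "aghhafag"
Sliding window (track last position of each char):
  Position 0 ('a'): window [0,0] length 1 -- new best
  Position 1 ('g'): window [0,1] length 2 -- new best
  Position 2 ('h'): window [0,2] length 3 -- new best
  Position 3 ('h'): repeat (last at 2), move window start to 3
  Position 3 ('h'): window [3,3] length 1
  Position 4 ('a'): window [3,4] length 2
  Position 5 ('f'): window [3,5] length 3
  Position 6 ('a'): repeat (last at 4), move window start to 5
  Position 6 ('a'): window [5,6] length 2
  Position 7 ('g'): window [5,7] length 3
Longest substring with no repeats: "agh" with length 3

3


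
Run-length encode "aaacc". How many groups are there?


Input: aaacc
Scanning for consecutive runs:
  Group 1: 'a' x 3 (positions 0-2)
  Group 2: 'c' x 2 (positions 3-4)
Total groups: 2

2


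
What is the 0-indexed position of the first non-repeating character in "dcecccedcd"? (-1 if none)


Input: dcecccedcd
Character frequencies:
  'c': 5
  'd': 3
  'e': 2
Scanning left to right for freq == 1:
  Position 0 ('d'): freq=3, skip
  Position 1 ('c'): freq=5, skip
  Position 2 ('e'): freq=2, skip
  Position 3 ('c'): freq=5, skip
  Position 4 ('c'): freq=5, skip
  Position 5 ('c'): freq=5, skip
  Position 6 ('e'): freq=2, skip
  Position 7 ('d'): freq=3, skip
  Position 8 ('c'): freq=5, skip
  Position 9 ('d'): freq=3, skip
  No unique character found => answer = -1

-1


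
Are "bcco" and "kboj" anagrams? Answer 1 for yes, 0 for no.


Strings: "bcco", "kboj"
Sorted first:  bcco
Sorted second: bjko
Differ at position 1: 'c' vs 'j' => not anagrams

0


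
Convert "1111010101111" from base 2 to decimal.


Input: "1111010101111" in base 2
Positional expansion:
  Digit '1' (value 1) x 2^12 = 4096
  Digit '1' (value 1) x 2^11 = 2048
  Digit '1' (value 1) x 2^10 = 1024
  Digit '1' (value 1) x 2^9 = 512
  Digit '0' (value 0) x 2^8 = 0
  Digit '1' (value 1) x 2^7 = 128
  Digit '0' (value 0) x 2^6 = 0
  Digit '1' (value 1) x 2^5 = 32
  Digit '0' (value 0) x 2^4 = 0
  Digit '1' (value 1) x 2^3 = 8
  Digit '1' (value 1) x 2^2 = 4
  Digit '1' (value 1) x 2^1 = 2
  Digit '1' (value 1) x 2^0 = 1
Sum = 7855

7855


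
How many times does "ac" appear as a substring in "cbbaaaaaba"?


Searching for "ac" in "cbbaaaaaba"
Scanning each position:
  Position 0: "cb" => no
  Position 1: "bb" => no
  Position 2: "ba" => no
  Position 3: "aa" => no
  Position 4: "aa" => no
  Position 5: "aa" => no
  Position 6: "aa" => no
  Position 7: "ab" => no
  Position 8: "ba" => no
Total occurrences: 0

0


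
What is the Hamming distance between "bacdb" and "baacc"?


Comparing "bacdb" and "baacc" position by position:
  Position 0: 'b' vs 'b' => same
  Position 1: 'a' vs 'a' => same
  Position 2: 'c' vs 'a' => differ
  Position 3: 'd' vs 'c' => differ
  Position 4: 'b' vs 'c' => differ
Total differences (Hamming distance): 3

3


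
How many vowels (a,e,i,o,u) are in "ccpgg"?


Input: ccpgg
Checking each character:
  'c' at position 0: consonant
  'c' at position 1: consonant
  'p' at position 2: consonant
  'g' at position 3: consonant
  'g' at position 4: consonant
Total vowels: 0

0


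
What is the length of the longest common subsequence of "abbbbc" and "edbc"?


LCS of "abbbbc" and "edbc"
DP table:
           e    d    b    c
      0    0    0    0    0
  a   0    0    0    0    0
  b   0    0    0    1    1
  b   0    0    0    1    1
  b   0    0    0    1    1
  b   0    0    0    1    1
  c   0    0    0    1    2
LCS length = dp[6][4] = 2

2


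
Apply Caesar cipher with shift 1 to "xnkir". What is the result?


Caesar cipher: shift "xnkir" by 1
  'x' (pos 23) + 1 = pos 24 = 'y'
  'n' (pos 13) + 1 = pos 14 = 'o'
  'k' (pos 10) + 1 = pos 11 = 'l'
  'i' (pos 8) + 1 = pos 9 = 'j'
  'r' (pos 17) + 1 = pos 18 = 's'
Result: yoljs

yoljs


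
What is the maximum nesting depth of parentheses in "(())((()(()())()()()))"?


Input: "(())((()(()())()()()))"
Tracking depth:
  Position 0 '(': depth becomes 1
  Position 1 '(': depth becomes 2
  Position 2 ')': depth becomes 1
  Position 3 ')': depth becomes 0
  Position 4 '(': depth becomes 1
  Position 5 '(': depth becomes 2
  Position 6 '(': depth becomes 3
  Position 7 ')': depth becomes 2
  Position 8 '(': depth becomes 3
  Position 9 '(': depth becomes 4
  Position 10 ')': depth becomes 3
  Position 11 '(': depth becomes 4
  Position 12 ')': depth becomes 3
  Position 13 ')': depth becomes 2
  Position 14 '(': depth becomes 3
  Position 15 ')': depth becomes 2
  Position 16 '(': depth becomes 3
  Position 17 ')': depth becomes 2
  Position 18 '(': depth becomes 3
  Position 19 ')': depth becomes 2
  Position 20 ')': depth becomes 1
  Position 21 ')': depth becomes 0
Maximum depth reached: 4

4


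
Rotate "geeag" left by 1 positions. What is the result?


Input: "geeag", rotate left by 1
First 1 characters: "g"
Remaining characters: "eeag"
Concatenate remaining + first: "eeag" + "g" = "eeagg"

eeagg


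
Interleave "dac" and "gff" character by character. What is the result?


Interleaving "dac" and "gff":
  Position 0: 'd' from first, 'g' from second => "dg"
  Position 1: 'a' from first, 'f' from second => "af"
  Position 2: 'c' from first, 'f' from second => "cf"
Result: dgafcf

dgafcf


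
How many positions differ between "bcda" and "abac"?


Comparing "bcda" and "abac" position by position:
  Position 0: 'b' vs 'a' => DIFFER
  Position 1: 'c' vs 'b' => DIFFER
  Position 2: 'd' vs 'a' => DIFFER
  Position 3: 'a' vs 'c' => DIFFER
Positions that differ: 4

4


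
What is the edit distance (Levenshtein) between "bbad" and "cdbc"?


Computing edit distance: "bbad" -> "cdbc"
DP table:
           c    d    b    c
      0    1    2    3    4
  b   1    1    2    2    3
  b   2    2    2    2    3
  a   3    3    3    3    3
  d   4    4    3    4    4
Edit distance = dp[4][4] = 4

4


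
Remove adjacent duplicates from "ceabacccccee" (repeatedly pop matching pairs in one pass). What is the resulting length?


Input: ceabacccccee
Stack-based adjacent duplicate removal:
  Read 'c': push. Stack: c
  Read 'e': push. Stack: ce
  Read 'a': push. Stack: cea
  Read 'b': push. Stack: ceab
  Read 'a': push. Stack: ceaba
  Read 'c': push. Stack: ceabac
  Read 'c': matches stack top 'c' => pop. Stack: ceaba
  Read 'c': push. Stack: ceabac
  Read 'c': matches stack top 'c' => pop. Stack: ceaba
  Read 'c': push. Stack: ceabac
  Read 'e': push. Stack: ceabace
  Read 'e': matches stack top 'e' => pop. Stack: ceabac
Final stack: "ceabac" (length 6)

6


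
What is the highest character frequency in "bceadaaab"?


Input: bceadaaab
Character counts:
  'a': 4
  'b': 2
  'c': 1
  'd': 1
  'e': 1
Maximum frequency: 4

4


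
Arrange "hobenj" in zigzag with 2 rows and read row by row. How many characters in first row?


Zigzag "hobenj" into 2 rows:
Placing characters:
  'h' => row 0
  'o' => row 1
  'b' => row 0
  'e' => row 1
  'n' => row 0
  'j' => row 1
Rows:
  Row 0: "hbn"
  Row 1: "oej"
First row length: 3

3


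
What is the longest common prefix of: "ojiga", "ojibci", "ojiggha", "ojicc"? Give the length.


Words: ojiga, ojibci, ojiggha, ojicc
  Position 0: all 'o' => match
  Position 1: all 'j' => match
  Position 2: all 'i' => match
  Position 3: ('g', 'b', 'g', 'c') => mismatch, stop
LCP = "oji" (length 3)

3


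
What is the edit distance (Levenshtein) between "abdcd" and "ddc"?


Computing edit distance: "abdcd" -> "ddc"
DP table:
           d    d    c
      0    1    2    3
  a   1    1    2    3
  b   2    2    2    3
  d   3    2    2    3
  c   4    3    3    2
  d   5    4    3    3
Edit distance = dp[5][3] = 3

3


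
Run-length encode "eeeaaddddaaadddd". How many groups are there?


Input: eeeaaddddaaadddd
Scanning for consecutive runs:
  Group 1: 'e' x 3 (positions 0-2)
  Group 2: 'a' x 2 (positions 3-4)
  Group 3: 'd' x 4 (positions 5-8)
  Group 4: 'a' x 3 (positions 9-11)
  Group 5: 'd' x 4 (positions 12-15)
Total groups: 5

5


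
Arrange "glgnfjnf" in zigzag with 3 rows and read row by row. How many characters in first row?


Zigzag "glgnfjnf" into 3 rows:
Placing characters:
  'g' => row 0
  'l' => row 1
  'g' => row 2
  'n' => row 1
  'f' => row 0
  'j' => row 1
  'n' => row 2
  'f' => row 1
Rows:
  Row 0: "gf"
  Row 1: "lnjf"
  Row 2: "gn"
First row length: 2

2


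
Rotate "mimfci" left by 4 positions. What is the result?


Input: "mimfci", rotate left by 4
First 4 characters: "mimf"
Remaining characters: "ci"
Concatenate remaining + first: "ci" + "mimf" = "cimimf"

cimimf


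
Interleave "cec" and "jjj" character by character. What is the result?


Interleaving "cec" and "jjj":
  Position 0: 'c' from first, 'j' from second => "cj"
  Position 1: 'e' from first, 'j' from second => "ej"
  Position 2: 'c' from first, 'j' from second => "cj"
Result: cjejcj

cjejcj


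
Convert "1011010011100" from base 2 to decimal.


Input: "1011010011100" in base 2
Positional expansion:
  Digit '1' (value 1) x 2^12 = 4096
  Digit '0' (value 0) x 2^11 = 0
  Digit '1' (value 1) x 2^10 = 1024
  Digit '1' (value 1) x 2^9 = 512
  Digit '0' (value 0) x 2^8 = 0
  Digit '1' (value 1) x 2^7 = 128
  Digit '0' (value 0) x 2^6 = 0
  Digit '0' (value 0) x 2^5 = 0
  Digit '1' (value 1) x 2^4 = 16
  Digit '1' (value 1) x 2^3 = 8
  Digit '1' (value 1) x 2^2 = 4
  Digit '0' (value 0) x 2^1 = 0
  Digit '0' (value 0) x 2^0 = 0
Sum = 5788

5788


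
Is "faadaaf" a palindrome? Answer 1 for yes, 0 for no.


Input: faadaaf
Reversed: faadaaf
  Compare pos 0 ('f') with pos 6 ('f'): match
  Compare pos 1 ('a') with pos 5 ('a'): match
  Compare pos 2 ('a') with pos 4 ('a'): match
Result: palindrome

1


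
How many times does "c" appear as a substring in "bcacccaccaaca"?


Searching for "c" in "bcacccaccaaca"
Scanning each position:
  Position 0: "b" => no
  Position 1: "c" => MATCH
  Position 2: "a" => no
  Position 3: "c" => MATCH
  Position 4: "c" => MATCH
  Position 5: "c" => MATCH
  Position 6: "a" => no
  Position 7: "c" => MATCH
  Position 8: "c" => MATCH
  Position 9: "a" => no
  Position 10: "a" => no
  Position 11: "c" => MATCH
  Position 12: "a" => no
Total occurrences: 7

7


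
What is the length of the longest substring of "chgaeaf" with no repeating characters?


Input: "chgaeaf"
Sliding window (track last position of each char):
  Position 0 ('c'): window [0,0] length 1 -- new best
  Position 1 ('h'): window [0,1] length 2 -- new best
  Position 2 ('g'): window [0,2] length 3 -- new best
  Position 3 ('a'): window [0,3] length 4 -- new best
  Position 4 ('e'): window [0,4] length 5 -- new best
  Position 5 ('a'): repeat (last at 3), move window start to 4
  Position 5 ('a'): window [4,5] length 2
  Position 6 ('f'): window [4,6] length 3
Longest substring with no repeats: "chgae" with length 5

5


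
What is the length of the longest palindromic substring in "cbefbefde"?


Input: "cbefbefde"
Checking substrings for palindromes:
  No multi-char palindromic substrings found
Longest palindromic substring: "c" with length 1

1


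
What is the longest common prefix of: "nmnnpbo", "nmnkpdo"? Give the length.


Words: nmnnpbo, nmnkpdo
  Position 0: all 'n' => match
  Position 1: all 'm' => match
  Position 2: all 'n' => match
  Position 3: ('n', 'k') => mismatch, stop
LCP = "nmn" (length 3)

3


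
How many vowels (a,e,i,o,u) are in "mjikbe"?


Input: mjikbe
Checking each character:
  'm' at position 0: consonant
  'j' at position 1: consonant
  'i' at position 2: vowel (running total: 1)
  'k' at position 3: consonant
  'b' at position 4: consonant
  'e' at position 5: vowel (running total: 2)
Total vowels: 2

2


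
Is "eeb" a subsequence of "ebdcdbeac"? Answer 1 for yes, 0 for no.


Check if "eeb" is a subsequence of "ebdcdbeac"
Greedy scan:
  Position 0 ('e'): matches sub[0] = 'e'
  Position 1 ('b'): no match needed
  Position 2 ('d'): no match needed
  Position 3 ('c'): no match needed
  Position 4 ('d'): no match needed
  Position 5 ('b'): no match needed
  Position 6 ('e'): matches sub[1] = 'e'
  Position 7 ('a'): no match needed
  Position 8 ('c'): no match needed
Only matched 2/3 characters => not a subsequence

0


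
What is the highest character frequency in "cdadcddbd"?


Input: cdadcddbd
Character counts:
  'a': 1
  'b': 1
  'c': 2
  'd': 5
Maximum frequency: 5

5


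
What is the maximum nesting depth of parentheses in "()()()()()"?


Input: "()()()()()"
Tracking depth:
  Position 0 '(': depth becomes 1
  Position 1 ')': depth becomes 0
  Position 2 '(': depth becomes 1
  Position 3 ')': depth becomes 0
  Position 4 '(': depth becomes 1
  Position 5 ')': depth becomes 0
  Position 6 '(': depth becomes 1
  Position 7 ')': depth becomes 0
  Position 8 '(': depth becomes 1
  Position 9 ')': depth becomes 0
Maximum depth reached: 1

1


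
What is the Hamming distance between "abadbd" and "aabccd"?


Comparing "abadbd" and "aabccd" position by position:
  Position 0: 'a' vs 'a' => same
  Position 1: 'b' vs 'a' => differ
  Position 2: 'a' vs 'b' => differ
  Position 3: 'd' vs 'c' => differ
  Position 4: 'b' vs 'c' => differ
  Position 5: 'd' vs 'd' => same
Total differences (Hamming distance): 4

4


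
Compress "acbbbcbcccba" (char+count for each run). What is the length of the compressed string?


Input: acbbbcbcccba
Runs:
  'a' x 1 => "a1"
  'c' x 1 => "c1"
  'b' x 3 => "b3"
  'c' x 1 => "c1"
  'b' x 1 => "b1"
  'c' x 3 => "c3"
  'b' x 1 => "b1"
  'a' x 1 => "a1"
Compressed: "a1c1b3c1b1c3b1a1"
Compressed length: 16

16


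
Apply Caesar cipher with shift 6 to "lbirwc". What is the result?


Caesar cipher: shift "lbirwc" by 6
  'l' (pos 11) + 6 = pos 17 = 'r'
  'b' (pos 1) + 6 = pos 7 = 'h'
  'i' (pos 8) + 6 = pos 14 = 'o'
  'r' (pos 17) + 6 = pos 23 = 'x'
  'w' (pos 22) + 6 = pos 2 = 'c'
  'c' (pos 2) + 6 = pos 8 = 'i'
Result: rhoxci

rhoxci


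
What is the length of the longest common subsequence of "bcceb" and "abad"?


LCS of "bcceb" and "abad"
DP table:
           a    b    a    d
      0    0    0    0    0
  b   0    0    1    1    1
  c   0    0    1    1    1
  c   0    0    1    1    1
  e   0    0    1    1    1
  b   0    0    1    1    1
LCS length = dp[5][4] = 1

1


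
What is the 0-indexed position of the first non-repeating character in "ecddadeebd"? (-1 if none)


Input: ecddadeebd
Character frequencies:
  'a': 1
  'b': 1
  'c': 1
  'd': 4
  'e': 3
Scanning left to right for freq == 1:
  Position 0 ('e'): freq=3, skip
  Position 1 ('c'): unique! => answer = 1

1


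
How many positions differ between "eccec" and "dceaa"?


Comparing "eccec" and "dceaa" position by position:
  Position 0: 'e' vs 'd' => DIFFER
  Position 1: 'c' vs 'c' => same
  Position 2: 'c' vs 'e' => DIFFER
  Position 3: 'e' vs 'a' => DIFFER
  Position 4: 'c' vs 'a' => DIFFER
Positions that differ: 4

4


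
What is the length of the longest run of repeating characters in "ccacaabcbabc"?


Input: "ccacaabcbabc"
Scanning for longest run:
  Position 1 ('c'): continues run of 'c', length=2
  Position 2 ('a'): new char, reset run to 1
  Position 3 ('c'): new char, reset run to 1
  Position 4 ('a'): new char, reset run to 1
  Position 5 ('a'): continues run of 'a', length=2
  Position 6 ('b'): new char, reset run to 1
  Position 7 ('c'): new char, reset run to 1
  Position 8 ('b'): new char, reset run to 1
  Position 9 ('a'): new char, reset run to 1
  Position 10 ('b'): new char, reset run to 1
  Position 11 ('c'): new char, reset run to 1
Longest run: 'c' with length 2

2


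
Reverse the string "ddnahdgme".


Input: ddnahdgme
Reading characters right to left:
  Position 8: 'e'
  Position 7: 'm'
  Position 6: 'g'
  Position 5: 'd'
  Position 4: 'h'
  Position 3: 'a'
  Position 2: 'n'
  Position 1: 'd'
  Position 0: 'd'
Reversed: emgdhandd

emgdhandd


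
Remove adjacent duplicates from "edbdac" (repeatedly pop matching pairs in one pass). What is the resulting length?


Input: edbdac
Stack-based adjacent duplicate removal:
  Read 'e': push. Stack: e
  Read 'd': push. Stack: ed
  Read 'b': push. Stack: edb
  Read 'd': push. Stack: edbd
  Read 'a': push. Stack: edbda
  Read 'c': push. Stack: edbdac
Final stack: "edbdac" (length 6)

6


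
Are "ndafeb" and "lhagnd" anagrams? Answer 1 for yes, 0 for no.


Strings: "ndafeb", "lhagnd"
Sorted first:  abdefn
Sorted second: adghln
Differ at position 1: 'b' vs 'd' => not anagrams

0


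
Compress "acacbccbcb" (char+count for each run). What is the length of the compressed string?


Input: acacbccbcb
Runs:
  'a' x 1 => "a1"
  'c' x 1 => "c1"
  'a' x 1 => "a1"
  'c' x 1 => "c1"
  'b' x 1 => "b1"
  'c' x 2 => "c2"
  'b' x 1 => "b1"
  'c' x 1 => "c1"
  'b' x 1 => "b1"
Compressed: "a1c1a1c1b1c2b1c1b1"
Compressed length: 18

18


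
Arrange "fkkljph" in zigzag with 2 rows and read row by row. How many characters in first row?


Zigzag "fkkljph" into 2 rows:
Placing characters:
  'f' => row 0
  'k' => row 1
  'k' => row 0
  'l' => row 1
  'j' => row 0
  'p' => row 1
  'h' => row 0
Rows:
  Row 0: "fkjh"
  Row 1: "klp"
First row length: 4

4


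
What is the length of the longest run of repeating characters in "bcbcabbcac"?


Input: "bcbcabbcac"
Scanning for longest run:
  Position 1 ('c'): new char, reset run to 1
  Position 2 ('b'): new char, reset run to 1
  Position 3 ('c'): new char, reset run to 1
  Position 4 ('a'): new char, reset run to 1
  Position 5 ('b'): new char, reset run to 1
  Position 6 ('b'): continues run of 'b', length=2
  Position 7 ('c'): new char, reset run to 1
  Position 8 ('a'): new char, reset run to 1
  Position 9 ('c'): new char, reset run to 1
Longest run: 'b' with length 2

2


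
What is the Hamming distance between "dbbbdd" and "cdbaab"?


Comparing "dbbbdd" and "cdbaab" position by position:
  Position 0: 'd' vs 'c' => differ
  Position 1: 'b' vs 'd' => differ
  Position 2: 'b' vs 'b' => same
  Position 3: 'b' vs 'a' => differ
  Position 4: 'd' vs 'a' => differ
  Position 5: 'd' vs 'b' => differ
Total differences (Hamming distance): 5

5


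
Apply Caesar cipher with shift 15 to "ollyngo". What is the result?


Caesar cipher: shift "ollyngo" by 15
  'o' (pos 14) + 15 = pos 3 = 'd'
  'l' (pos 11) + 15 = pos 0 = 'a'
  'l' (pos 11) + 15 = pos 0 = 'a'
  'y' (pos 24) + 15 = pos 13 = 'n'
  'n' (pos 13) + 15 = pos 2 = 'c'
  'g' (pos 6) + 15 = pos 21 = 'v'
  'o' (pos 14) + 15 = pos 3 = 'd'
Result: daancvd

daancvd


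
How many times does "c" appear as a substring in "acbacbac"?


Searching for "c" in "acbacbac"
Scanning each position:
  Position 0: "a" => no
  Position 1: "c" => MATCH
  Position 2: "b" => no
  Position 3: "a" => no
  Position 4: "c" => MATCH
  Position 5: "b" => no
  Position 6: "a" => no
  Position 7: "c" => MATCH
Total occurrences: 3

3


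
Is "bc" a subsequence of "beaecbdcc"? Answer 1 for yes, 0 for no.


Check if "bc" is a subsequence of "beaecbdcc"
Greedy scan:
  Position 0 ('b'): matches sub[0] = 'b'
  Position 1 ('e'): no match needed
  Position 2 ('a'): no match needed
  Position 3 ('e'): no match needed
  Position 4 ('c'): matches sub[1] = 'c'
  Position 5 ('b'): no match needed
  Position 6 ('d'): no match needed
  Position 7 ('c'): no match needed
  Position 8 ('c'): no match needed
All 2 characters matched => is a subsequence

1


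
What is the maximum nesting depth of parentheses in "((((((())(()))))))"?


Input: "((((((())(()))))))"
Tracking depth:
  Position 0 '(': depth becomes 1
  Position 1 '(': depth becomes 2
  Position 2 '(': depth becomes 3
  Position 3 '(': depth becomes 4
  Position 4 '(': depth becomes 5
  Position 5 '(': depth becomes 6
  Position 6 '(': depth becomes 7
  Position 7 ')': depth becomes 6
  Position 8 ')': depth becomes 5
  Position 9 '(': depth becomes 6
  Position 10 '(': depth becomes 7
  Position 11 ')': depth becomes 6
  Position 12 ')': depth becomes 5
  Position 13 ')': depth becomes 4
  Position 14 ')': depth becomes 3
  Position 15 ')': depth becomes 2
  Position 16 ')': depth becomes 1
  Position 17 ')': depth becomes 0
Maximum depth reached: 7

7


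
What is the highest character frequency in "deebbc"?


Input: deebbc
Character counts:
  'b': 2
  'c': 1
  'd': 1
  'e': 2
Maximum frequency: 2

2


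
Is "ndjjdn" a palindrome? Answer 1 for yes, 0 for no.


Input: ndjjdn
Reversed: ndjjdn
  Compare pos 0 ('n') with pos 5 ('n'): match
  Compare pos 1 ('d') with pos 4 ('d'): match
  Compare pos 2 ('j') with pos 3 ('j'): match
Result: palindrome

1


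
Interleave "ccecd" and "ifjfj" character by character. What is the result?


Interleaving "ccecd" and "ifjfj":
  Position 0: 'c' from first, 'i' from second => "ci"
  Position 1: 'c' from first, 'f' from second => "cf"
  Position 2: 'e' from first, 'j' from second => "ej"
  Position 3: 'c' from first, 'f' from second => "cf"
  Position 4: 'd' from first, 'j' from second => "dj"
Result: cicfejcfdj

cicfejcfdj


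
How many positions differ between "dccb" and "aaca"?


Comparing "dccb" and "aaca" position by position:
  Position 0: 'd' vs 'a' => DIFFER
  Position 1: 'c' vs 'a' => DIFFER
  Position 2: 'c' vs 'c' => same
  Position 3: 'b' vs 'a' => DIFFER
Positions that differ: 3

3


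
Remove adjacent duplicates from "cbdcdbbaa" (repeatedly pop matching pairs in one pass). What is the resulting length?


Input: cbdcdbbaa
Stack-based adjacent duplicate removal:
  Read 'c': push. Stack: c
  Read 'b': push. Stack: cb
  Read 'd': push. Stack: cbd
  Read 'c': push. Stack: cbdc
  Read 'd': push. Stack: cbdcd
  Read 'b': push. Stack: cbdcdb
  Read 'b': matches stack top 'b' => pop. Stack: cbdcd
  Read 'a': push. Stack: cbdcda
  Read 'a': matches stack top 'a' => pop. Stack: cbdcd
Final stack: "cbdcd" (length 5)

5


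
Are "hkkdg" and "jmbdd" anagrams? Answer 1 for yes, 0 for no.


Strings: "hkkdg", "jmbdd"
Sorted first:  dghkk
Sorted second: bddjm
Differ at position 0: 'd' vs 'b' => not anagrams

0


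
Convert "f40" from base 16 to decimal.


Input: "f40" in base 16
Positional expansion:
  Digit 'f' (value 15) x 16^2 = 3840
  Digit '4' (value 4) x 16^1 = 64
  Digit '0' (value 0) x 16^0 = 0
Sum = 3904

3904


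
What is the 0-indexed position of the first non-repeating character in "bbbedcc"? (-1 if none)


Input: bbbedcc
Character frequencies:
  'b': 3
  'c': 2
  'd': 1
  'e': 1
Scanning left to right for freq == 1:
  Position 0 ('b'): freq=3, skip
  Position 1 ('b'): freq=3, skip
  Position 2 ('b'): freq=3, skip
  Position 3 ('e'): unique! => answer = 3

3


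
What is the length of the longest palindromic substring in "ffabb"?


Input: "ffabb"
Checking substrings for palindromes:
  [0:2] "ff" (len 2) => palindrome
  [3:5] "bb" (len 2) => palindrome
Longest palindromic substring: "ff" with length 2

2
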